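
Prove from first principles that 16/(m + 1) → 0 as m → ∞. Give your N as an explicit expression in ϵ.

Suppose ϵ > 0. For m ≥ 1, |16/(m + 1) − 0| = 16/(m + 1) ≤ 16/m.
We need 16/m < ϵ, i.e. m > 16/ϵ.
Take N = 16/ϵ. If m > N then |16/(m + 1)| ≤ 16/m < ϵ.

N = 16/ϵ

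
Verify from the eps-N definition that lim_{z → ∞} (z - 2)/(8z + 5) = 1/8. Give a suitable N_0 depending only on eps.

N_0 = (21/64)/eps

Suppose eps > 0. We seek N_0 > 0 such that z > N_0 implies |(z - 2)/(8z + 5) − (1/8)| < eps.
(z - 2)/(8z + 5) − (1/8) = (8(z - 2) − (8z + 5)) / (8(8z + 5)) = -21/(8(8z + 5)).
For z > 0 we have 8z + 5 > 8z, so |(z - 2)/(8z + 5) − (1/8)| = 21/(8(8z + 5)) < 21/(8·8z) = (21/64)/z.
Thus |(z - 2)/(8z + 5) − (1/8)| < eps whenever z > (21/64)/eps.
Take N_0 = (21/64)/eps. If z > N_0 then |(z - 2)/(8z + 5) − (1/8)| < (21/64)/z < eps.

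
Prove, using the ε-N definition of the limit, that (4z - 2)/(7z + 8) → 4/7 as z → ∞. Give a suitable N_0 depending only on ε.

Let ε > 0 be given. We seek N_0 > 0 such that z > N_0 implies |(4z - 2)/(7z + 8) − (4/7)| < ε.
(4z - 2)/(7z + 8) − (4/7) = (7(4z - 2) − 4(7z + 8)) / (7(7z + 8)) = -46/(7(7z + 8)).
For z > 0 we have 7z + 8 > 7z, so |(4z - 2)/(7z + 8) − (4/7)| = 46/(7(7z + 8)) < 46/(7·7z) = (46/49)/z.
Thus |(4z - 2)/(7z + 8) − (4/7)| < ε whenever z > (46/49)/ε.
Take N_0 = (46/49)/ε. If z > N_0 then |(4z - 2)/(7z + 8) − (4/7)| < (46/49)/z < ε.

N_0 = (46/49)/ε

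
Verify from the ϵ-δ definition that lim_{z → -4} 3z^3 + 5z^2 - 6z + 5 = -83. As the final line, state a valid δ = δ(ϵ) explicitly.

δ = min(2, ϵ/172)

Let ϵ > 0 be given. We want δ > 0 such that 0 < |z + 4| < δ implies |(3z^3 + 5z^2 - 6z + 5) + 83| < ϵ.
(3z^3 + 5z^2 - 6z + 5) + 83 = 3z^3 + 5z^2 - 6z + 88 = (z + 4)(3z^2 - 7z + 22).
So |(3z^3 + 5z^2 - 6z + 5) + 83| = |z + 4|·|3z^2 - 7z + 22|.
Assume first that |z + 4| < 2, so |z| < 6. Then |3z^2 - 7z + 22| ≤ 3·6^2 + 7·6 + 22 = 172.
Hence |(3z^3 + 5z^2 - 6z + 5) + 83| ≤ 172|z + 4| < ϵ provided |z + 4| < ϵ/172.
Take δ = min(2, ϵ/172). Then 0 < |z + 4| < δ gives both |z + 4| < 2 and |z + 4| < ϵ/172, so |(3z^3 + 5z^2 - 6z + 5) + 83| < ϵ.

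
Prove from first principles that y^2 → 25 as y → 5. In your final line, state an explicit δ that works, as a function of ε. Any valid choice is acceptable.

δ = min(2, ε/12)

Fix ε > 0. We seek δ > 0 with 0 < |y − 5| < δ ⇒ |y^2 − 25| < ε.
Factor: y^2 − 25 = (y − 5)(y + 5), so |y^2 − 25| = |y − 5|·|y + 5|.
Restrict δ ≤ 2. Then |y − 5| < 2 gives |y| < 7, so by the triangle inequality |y + 5| ≤ 7 + 5 = 12.
Hence |y^2 − 25| ≤ 12|y − 5|, which is < ε once |y − 5| < ε/12.
Take δ = min(2, ε/12). If 0 < |y − 5| < δ then both bounds hold and |y^2 − 25| ≤ 12|y − 5| < 12·(ε/12) = ε.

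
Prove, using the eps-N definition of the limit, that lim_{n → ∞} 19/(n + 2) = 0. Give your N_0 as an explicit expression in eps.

Let eps > 0 be given. For n ≥ 1, |19/(n + 2) − 0| = 19/(n + 2) ≤ 19/n.
We need 19/n < eps, i.e. n > 19/eps.
Take N_0 = 19/eps. If n > N_0 then |19/(n + 2)| ≤ 19/n < eps.

N_0 = 19/eps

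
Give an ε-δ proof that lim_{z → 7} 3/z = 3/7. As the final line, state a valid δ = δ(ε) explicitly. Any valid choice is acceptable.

Suppose ε > 0. We seek δ > 0 such that 0 < |z − 7| < δ implies |3/z − (3/7)| < ε.
|3/z − (3/7)| = 3·|7 − z|/(7·|z|) = 3|z − 7|/(7|z|).
Restrict δ ≤ 7/2. Then |z − 7| < 7/2 gives |z| > 7/2, so 7|z| > 49/2.
Then |3/z − (3/7)| < 3|z − 7|/(49/2), which is < ε when |z − 7| < (49/6)ε.
Take δ = min(7/2, (49/6)ε). Then 0 < |z − 7| < δ gives both |z − 7| < 7/2 and |z − 7| < (49/6)ε, so |3/z − (3/7)| < ε.

δ = min(7/2, (49/6)ε)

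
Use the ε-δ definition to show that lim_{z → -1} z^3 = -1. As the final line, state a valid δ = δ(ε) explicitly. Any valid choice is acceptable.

δ = min(1, ε/7)

Fix ε > 0. We seek δ > 0 with 0 < |z + 1| < δ ⇒ |z^3 + 1| < ε.
Factor: z^3 + 1 = (z + 1)(z^2 - z + 1), so |z^3 + 1| = |z + 1|·|z^2 - z + 1|.
Impose δ ≤ 1 so that |z| < 2; then |z^2 - z + 1| ≤ 7.
Hence |z^3 + 1| ≤ 7|z + 1|, which is < ε once |z + 1| < ε/7.
Take δ = min(1, ε/7). If 0 < |z + 1| < δ then both bounds hold and |z^3 + 1| ≤ 7|z + 1| < 7·(ε/7) = ε.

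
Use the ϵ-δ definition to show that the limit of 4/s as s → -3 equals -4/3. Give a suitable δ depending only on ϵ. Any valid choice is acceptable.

Let ϵ > 0. We seek δ > 0 such that 0 < |s + 3| < δ implies |4/s + 4/3| < ϵ.
|4/s + 4/3| = 4·|-3 − s|/(3·|s|) = 4|s + 3|/(3|s|).
Require δ ≤ 3/2 so that |s| > 3 − 3/2 = 3/2, hence 3|s| > 9/2.
Then |4/s + 4/3| < 4|s + 3|/(9/2), which is < ϵ when |s + 3| < (9/8)ϵ.
Take δ = min(3/2, (9/8)ϵ). Then 0 < |s + 3| < δ gives both |s + 3| < 3/2 and |s + 3| < (9/8)ϵ, so |4/s + 4/3| < ϵ.

δ = min(3/2, (9/8)ϵ)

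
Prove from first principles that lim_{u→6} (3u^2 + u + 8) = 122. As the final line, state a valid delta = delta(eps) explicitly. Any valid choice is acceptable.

Let eps > 0 be given. We want delta > 0 such that 0 < |u − 6| < delta implies |(3u^2 + u + 8) − 122| < eps.
(3u^2 + u + 8) − 122 = 3u^2 + u - 114 = (u − 6)(3u + 19).
So |(3u^2 + u + 8) − 122| = |u − 6|·|3u + 19|.
Assume first that |u − 6| < 1, so |u| < 7. Then |3u + 19| ≤ 3·7 + 19 = 40.
Hence |(3u^2 + u + 8) − 122| ≤ 40|u − 6| < eps provided |u − 6| < eps/40.
Take delta = min(1, eps/40). Then 0 < |u − 6| < delta gives both |u − 6| < 1 and |u − 6| < eps/40, so |(3u^2 + u + 8) − 122| < eps.

delta = min(1, eps/40)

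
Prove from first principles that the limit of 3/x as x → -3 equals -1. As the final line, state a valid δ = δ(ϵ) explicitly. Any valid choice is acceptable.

δ = min(3/2, (3/2)ϵ)

Let ϵ > 0 be given. We seek δ > 0 such that 0 < |x + 3| < δ implies |3/x + 1| < ϵ.
|3/x + 1| = 3·|-3 − x|/(3·|x|) = 3|x + 3|/(3|x|).
Require δ ≤ 3/2 so that |x| > 3 − 3/2 = 3/2, hence 3|x| > 9/2.
Then |3/x + 1| < 3|x + 3|/(9/2), which is < ϵ when |x + 3| < (3/2)ϵ.
Take δ = min(3/2, (3/2)ϵ). Then 0 < |x + 3| < δ gives both |x + 3| < 3/2 and |x + 3| < (3/2)ϵ, so |3/x + 1| < ϵ.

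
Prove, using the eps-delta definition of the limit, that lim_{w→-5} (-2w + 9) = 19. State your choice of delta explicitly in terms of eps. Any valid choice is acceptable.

delta = eps/2

Let eps > 0. We need delta > 0 so that 0 < |w + 5| < delta implies |(-2w + 9) − 19| < eps.
|(-2w + 9) − 19| = |-2w - 10| = 2|w + 5|.
Thus it suffices that |w + 5| < eps/2.
Choosing delta = eps/2 gives |(-2w + 9) − 19| = 2|w + 5| < eps whenever |w + 5| < delta.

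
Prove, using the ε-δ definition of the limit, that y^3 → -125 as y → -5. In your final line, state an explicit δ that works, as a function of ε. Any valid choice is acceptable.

δ = min(1, ε/91)

Fix ε > 0. We seek δ > 0 with 0 < |y + 5| < δ ⇒ |y^3 + 125| < ε.
Factor: y^3 + 125 = (y + 5)(y^2 - 5y + 25), so |y^3 + 125| = |y + 5|·|y^2 - 5y + 25|.
Impose δ ≤ 1 so that |y| < 6; then |y^2 - 5y + 25| ≤ 91.
Hence |y^3 + 125| ≤ 91|y + 5|, which is < ε once |y + 5| < ε/91.
Take δ = min(1, ε/91). If 0 < |y + 5| < δ then both bounds hold and |y^3 + 125| ≤ 91|y + 5| < 91·(ε/91) = ε.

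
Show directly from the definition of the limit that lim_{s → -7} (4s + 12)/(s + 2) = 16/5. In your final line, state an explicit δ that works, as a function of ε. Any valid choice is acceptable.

Fix ε > 0. We want δ > 0 with 0 < |s + 7| < δ ⇒ |(4s + 12)/(s + 2) − (16/5)| < ε.
Combining over a common denominator, (4s + 12)/(s + 2) − (16/5) = [(4s + 12)·(-5) − (-16)·(s + 2)] / [(-5)·(s + 2)] = -4(s + 7) / ((-5)(s + 2)).
So |(4s + 12)/(s + 2) − (16/5)| = 4|s + 7| / (5·|s + 2|).
Require δ ≤ 5/2, so |s + 2| ≥ |-5| − |s + 7| > 5 − 5/2 = 5/2.
Hence |(4s + 12)/(s + 2) − (16/5)| < 4|s + 7|/(5·(5/2)) = (8/25)|s + 7|, which is < ε once |s + 7| < (25/8)ε.
Take δ = min(5/2, (25/8)ε). Then 0 < |s + 7| < δ forces both bounds, so |(4s + 12)/(s + 2) − (16/5)| < ε.

δ = min(5/2, (25/8)ε)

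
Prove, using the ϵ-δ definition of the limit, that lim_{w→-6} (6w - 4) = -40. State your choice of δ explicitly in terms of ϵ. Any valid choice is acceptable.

δ = ϵ/6

Fix ϵ > 0. We need δ > 0 so that 0 < |w + 6| < δ implies |(6w - 4) + 40| < ϵ.
|(6w - 4) + 40| = |6w + 36| = 6|w + 6|.
So 6|w + 6| < ϵ exactly when |w + 6| < ϵ/6.
Take δ = ϵ/6. If 0 < |w + 6| < δ then |(6w - 4) + 40| = 6|w + 6| < 6·(ϵ/6) = ϵ.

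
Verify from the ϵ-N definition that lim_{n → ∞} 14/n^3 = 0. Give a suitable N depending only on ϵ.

Fix ϵ > 0. For n ≥ 1, |14/n^3 − 0| = 14/n^3.
14/n^3 < ϵ ⇔ n^3 > 14/ϵ ⇔ n > (14/ϵ)^{1/3}.
Take N = (14/ϵ)^{1/3}. Then n > N implies 14/n^3 < ϵ.

N = (14/ϵ)^{1/3}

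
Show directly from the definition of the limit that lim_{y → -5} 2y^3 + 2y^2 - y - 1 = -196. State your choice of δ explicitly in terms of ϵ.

δ = min(1, ϵ/159)

Fix ϵ > 0. We want δ > 0 such that 0 < |y + 5| < δ implies |(2y^3 + 2y^2 - y - 1) + 196| < ϵ.
(2y^3 + 2y^2 - y - 1) + 196 = 2y^3 + 2y^2 - y + 195 = (y + 5)(2y^2 - 8y + 39).
So |(2y^3 + 2y^2 - y - 1) + 196| = |y + 5|·|2y^2 - 8y + 39|.
Require δ ≤ 1. Then |y + 5| < 1 gives |y| < 6, and by the triangle inequality |2y^2 - 8y + 39| ≤ 2·6^2 + 8·6 + 39 = 159.
Hence |(2y^3 + 2y^2 - y - 1) + 196| ≤ 159|y + 5| < ϵ provided |y + 5| < ϵ/159.
Take δ = min(1, ϵ/159). Then 0 < |y + 5| < δ gives both |y + 5| < 1 and |y + 5| < ϵ/159, so |(2y^3 + 2y^2 - y - 1) + 196| < ϵ.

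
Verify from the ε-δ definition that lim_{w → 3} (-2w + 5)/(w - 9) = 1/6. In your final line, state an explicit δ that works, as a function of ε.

δ = min(3, (18/13)ε)

Suppose ε > 0. We want δ > 0 with 0 < |w − 3| < δ ⇒ |(-2w + 5)/(w - 9) − (1/6)| < ε.
Combining over a common denominator, (-2w + 5)/(w - 9) − (1/6) = [(-2w + 5)·(-6) − (-1)·(w - 9)] / [(-6)·(w - 9)] = 13(w − 3) / ((-6)(w - 9)).
So |(-2w + 5)/(w - 9) − (1/6)| = 13|w − 3| / (6·|w − 9|).
Restrict δ ≤ 3. Then |w − 3| < 3 gives |w − 9| = |(w − 3) + (-6)| ≥ 6 − 3 = 3.
Hence |(-2w + 5)/(w - 9) − (1/6)| < 13|w − 3|/(6·3) = (13/18)|w − 3|, which is < ε once |w − 3| < (18/13)ε.
Take δ = min(3, (18/13)ε). Then 0 < |w − 3| < δ forces both bounds, so |(-2w + 5)/(w - 9) − (1/6)| < ε.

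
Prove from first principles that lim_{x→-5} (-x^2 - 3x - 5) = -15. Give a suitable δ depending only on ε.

δ = min(2, ε/9)

Suppose ε > 0. We want δ > 0 such that 0 < |x + 5| < δ implies |(-x^2 - 3x - 5) + 15| < ε.
(-x^2 - 3x - 5) + 15 = -x^2 - 3x + 10 = (x + 5)(-x + 2).
So |(-x^2 - 3x - 5) + 15| = |x + 5|·|-x + 2|.
Assume first that |x + 5| < 2, so |x| < 7. Then |-x + 2| ≤ 7 + 2 = 9.
Hence |(-x^2 - 3x - 5) + 15| ≤ 9|x + 5| < ε provided |x + 5| < ε/9.
Choosing δ = min(2, ε/9) ensures both conditions, hence |(-x^2 - 3x - 5) + 15| < ε.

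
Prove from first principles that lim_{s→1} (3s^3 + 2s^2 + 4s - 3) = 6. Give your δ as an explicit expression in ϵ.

Suppose ϵ > 0. We want δ > 0 such that 0 < |s − 1| < δ implies |(3s^3 + 2s^2 + 4s - 3) − 6| < ϵ.
(3s^3 + 2s^2 + 4s - 3) − 6 = 3s^3 + 2s^2 + 4s - 9 = (s − 1)(3s^2 + 5s + 9).
So |(3s^3 + 2s^2 + 4s - 3) − 6| = |s − 1|·|3s^2 + 5s + 9|.
Assume first that |s − 1| < 1, so |s| < 2. Then |3s^2 + 5s + 9| ≤ 3·2^2 + 5·2 + 9 = 31.
Hence |(3s^3 + 2s^2 + 4s - 3) − 6| ≤ 31|s − 1| < ϵ provided |s − 1| < ϵ/31.
Take δ = min(1, ϵ/31). Then 0 < |s − 1| < δ gives both |s − 1| < 1 and |s − 1| < ϵ/31, so |(3s^3 + 2s^2 + 4s - 3) − 6| < ϵ.

δ = min(1, ϵ/31)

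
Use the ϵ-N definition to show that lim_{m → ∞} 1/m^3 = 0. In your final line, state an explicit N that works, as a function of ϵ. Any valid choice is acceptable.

N = (1/ϵ)^{1/3}

Let ϵ > 0. For m ≥ 1, |1/m^3 − 0| = 1/m^3.
1/m^3 < ϵ ⇔ m^3 > 1/ϵ ⇔ m > (1/ϵ)^{1/3}.
Take N = (1/ϵ)^{1/3}. Then m > N implies 1/m^3 < ϵ.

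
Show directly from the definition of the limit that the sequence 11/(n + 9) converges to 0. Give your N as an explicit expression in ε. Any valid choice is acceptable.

N = 11/ε

Let ε > 0 be given. For n ≥ 1, |11/(n + 9) − 0| = 11/(n + 9) ≤ 11/n.
We need 11/n < ε, i.e. n > 11/ε.
Take N = 11/ε. If n > N then |11/(n + 9)| ≤ 11/n < ε.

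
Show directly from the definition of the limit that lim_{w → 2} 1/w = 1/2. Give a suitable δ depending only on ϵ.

δ = min(1, 2ϵ)

Let ϵ > 0. We seek δ > 0 such that 0 < |w − 2| < δ implies |1/w − (1/2)| < ϵ.
|1/w − (1/2)| = |2 − w|/(2·|w|) = |w − 2|/(2|w|).
Restrict δ ≤ 1. Then |w − 2| < 1 gives |w| > 1, so 2|w| > 2.
Then |1/w − (1/2)| < |w − 2|/2, which is < ϵ when |w − 2| < 2ϵ.
Take δ = min(1, 2ϵ). Then 0 < |w − 2| < δ gives both |w − 2| < 1 and |w − 2| < 2ϵ, so |1/w − (1/2)| < ϵ.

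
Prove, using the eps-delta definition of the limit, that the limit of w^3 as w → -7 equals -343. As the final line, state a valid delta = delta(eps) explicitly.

delta = min(1, eps/169)

Let eps > 0 be given. We seek delta > 0 with 0 < |w + 7| < delta ⇒ |w^3 + 343| < eps.
Factor: w^3 + 343 = (w + 7)(w^2 - 7w + 49), so |w^3 + 343| = |w + 7|·|w^2 - 7w + 49|.
Restrict delta ≤ 1. Then |w + 7| < 1 gives |w| < 8, so by the triangle inequality |w^2 - 7w + 49| ≤ 8^2 + 7·8 + 49 = 169.
Hence |w^3 + 343| ≤ 169|w + 7|, which is < eps once |w + 7| < eps/169.
Take delta = min(1, eps/169). If 0 < |w + 7| < delta then both bounds hold and |w^3 + 343| ≤ 169|w + 7| < 169·(eps/169) = eps.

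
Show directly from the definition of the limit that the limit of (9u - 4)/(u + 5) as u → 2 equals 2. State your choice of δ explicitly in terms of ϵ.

δ = min(7/2, (1/2)ϵ)

Suppose ϵ > 0. We want δ > 0 with 0 < |u − 2| < δ ⇒ |(9u - 4)/(u + 5) − 2| < ϵ.
Combining over a common denominator, (9u - 4)/(u + 5) − 2 = [(9u - 4)·7 − 14·(u + 5)] / [7·(u + 5)] = 49(u − 2) / (7(u + 5)).
So |(9u - 4)/(u + 5) − 2| = 49|u − 2| / (7·|u + 5|).
Require δ ≤ 7/2, so |u + 5| ≥ |7| − |u − 2| > 7 − 7/2 = 7/2.
Hence |(9u - 4)/(u + 5) − 2| < 49|u − 2|/(7·(7/2)) = 2|u − 2|, which is < ϵ once |u − 2| < (1/2)ϵ.
Take δ = min(7/2, (1/2)ϵ). Then 0 < |u − 2| < δ forces both bounds, so |(9u - 4)/(u + 5) − 2| < ϵ.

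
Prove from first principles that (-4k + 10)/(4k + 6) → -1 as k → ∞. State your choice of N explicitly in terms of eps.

Let eps > 0 be given. For k ≥ 1, |(-4k + 10)/(4k + 6) + 1| = |64|/(4(4k + 6)) = 64/(4(4k + 6)).
Since 4k + 6 ≥ 4k for k ≥ 1, this is ≤ 64/(4·4k) = 4/k.
So |(-4k + 10)/(4k + 6) + 1| < eps whenever k > 4/eps.
Take N = 4/eps. If k > N then |(-4k + 10)/(4k + 6) + 1| ≤ 4/k < eps.

N = 4/eps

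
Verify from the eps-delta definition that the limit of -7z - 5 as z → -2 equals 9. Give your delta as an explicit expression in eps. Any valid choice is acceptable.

delta = eps/7

Fix eps > 0. We need delta > 0 so that 0 < |z + 2| < delta implies |(-7z - 5) − 9| < eps.
Since (-7z - 5) − 9 = -7(z + 2), we have |(-7z - 5) − 9| = 7|z + 2|.
So 7|z + 2| < eps exactly when |z + 2| < eps/7.
Take delta = eps/7. If 0 < |z + 2| < delta then |(-7z - 5) − 9| = 7|z + 2| < 7·(eps/7) = eps.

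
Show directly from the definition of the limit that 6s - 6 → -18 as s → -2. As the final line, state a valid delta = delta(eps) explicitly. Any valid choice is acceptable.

delta = eps/6

Suppose eps > 0. We need delta > 0 so that 0 < |s + 2| < delta implies |(6s - 6) + 18| < eps.
Since (6s - 6) + 18 = 6(s + 2), we have |(6s - 6) + 18| = 6|s + 2|.
Thus it suffices that |s + 2| < eps/6.
Take delta = eps/6. If 0 < |s + 2| < delta then |(6s - 6) + 18| = 6|s + 2| < 6·(eps/6) = eps.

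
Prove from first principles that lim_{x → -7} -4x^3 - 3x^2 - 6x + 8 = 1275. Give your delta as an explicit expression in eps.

Fix eps > 0. We want delta > 0 such that 0 < |x + 7| < delta implies |(-4x^3 - 3x^2 - 6x + 8) − 1275| < eps.
(-4x^3 - 3x^2 - 6x + 8) − 1275 = -4x^3 - 3x^2 - 6x - 1267 = (x + 7)(-4x^2 + 25x - 181).
So |(-4x^3 - 3x^2 - 6x + 8) − 1275| = |x + 7|·|-4x^2 + 25x - 181|.
Require delta ≤ 1. Then |x + 7| < 1 gives |x| < 8, and by the triangle inequality |-4x^2 + 25x - 181| ≤ 4·8^2 + 25·8 + 181 = 637.
Hence |(-4x^3 - 3x^2 - 6x + 8) − 1275| ≤ 637|x + 7| < eps provided |x + 7| < eps/637.
Choosing delta = min(1, eps/637) ensures both conditions, hence |(-4x^3 - 3x^2 - 6x + 8) − 1275| < eps.

delta = min(1, eps/637)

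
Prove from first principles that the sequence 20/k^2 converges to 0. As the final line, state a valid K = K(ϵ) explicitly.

K = (20/ϵ)^{1/2}

Suppose ϵ > 0. For k ≥ 1, |20/k^2 − 0| = 20/k^2.
20/k^2 < ϵ ⇔ k^2 > 20/ϵ ⇔ k > (20/ϵ)^{1/2}.
Take K = (20/ϵ)^{1/2}. Then k > K implies 20/k^2 < ϵ.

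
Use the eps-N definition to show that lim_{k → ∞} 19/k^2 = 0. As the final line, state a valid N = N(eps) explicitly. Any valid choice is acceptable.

Let eps > 0 be given. For k ≥ 1, |19/k^2 − 0| = 19/k^2.
19/k^2 < eps ⇔ k^2 > 19/eps ⇔ k > (19/eps)^{1/2}.
Take N = (19/eps)^{1/2}. Then k > N implies 19/k^2 < eps.

N = (19/eps)^{1/2}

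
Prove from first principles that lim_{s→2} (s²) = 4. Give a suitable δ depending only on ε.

Let ε > 0 be given. We seek δ > 0 with 0 < |s − 2| < δ ⇒ |s² − 4| < ε.
Factor: s² − 4 = (s − 2)(s + 2), so |s² − 4| = |s − 2|·|s + 2|.
Restrict δ ≤ 2. Then |s − 2| < 2 gives |s| < 4, so by the triangle inequality |s + 2| ≤ 4 + 2 = 6.
Hence |s² − 4| ≤ 6|s − 2|, which is < ε once |s − 2| < ε/6.
Take δ = min(2, ε/6). If 0 < |s − 2| < δ then both bounds hold and |s² − 4| ≤ 6|s − 2| < 6·(ε/6) = ε.

δ = min(2, ε/6)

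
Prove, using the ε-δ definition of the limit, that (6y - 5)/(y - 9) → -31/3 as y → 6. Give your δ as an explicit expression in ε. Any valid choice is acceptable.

Let ε > 0 be given. We want δ > 0 with 0 < |y − 6| < δ ⇒ |(6y - 5)/(y - 9) + 31/3| < ε.
Combining over a common denominator, (6y - 5)/(y - 9) + 31/3 = [(6y - 5)·(-3) − 31·(y - 9)] / [(-3)·(y - 9)] = -49(y − 6) / ((-3)(y - 9)).
So |(6y - 5)/(y - 9) + 31/3| = 49|y − 6| / (3·|y − 9|).
Require δ ≤ 3/2, so |y − 9| ≥ |-3| − |y − 6| > 3 − 3/2 = 3/2.
Hence |(6y - 5)/(y - 9) + 31/3| < 49|y − 6|/(3·(3/2)) = (98/9)|y − 6|, which is < ε once |y − 6| < (9/98)ε.
Take δ = min(3/2, (9/98)ε). Then 0 < |y − 6| < δ forces both bounds, so |(6y - 5)/(y - 9) + 31/3| < ε.

δ = min(3/2, (9/98)ε)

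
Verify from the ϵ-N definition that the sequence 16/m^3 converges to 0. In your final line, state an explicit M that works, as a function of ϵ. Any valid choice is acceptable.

Fix ϵ > 0. For m ≥ 1, |16/m^3 − 0| = 16/m^3.
16/m^3 < ϵ ⇔ m^3 > 16/ϵ ⇔ m > (16/ϵ)^{1/3}.
Take M = (16/ϵ)^{1/3}. Then m > M implies 16/m^3 < ϵ.

M = (16/ϵ)^{1/3}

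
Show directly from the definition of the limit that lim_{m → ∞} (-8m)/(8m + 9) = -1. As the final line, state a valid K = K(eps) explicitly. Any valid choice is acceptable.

Suppose eps > 0. For m ≥ 1, |(-8m)/(8m + 9) + 1| = |72|/(8(8m + 9)) = 72/(8(8m + 9)).
Since 8m + 9 ≥ 8m for m ≥ 1, this is ≤ 72/(8·8m) = (9/8)/m.
So |(-8m)/(8m + 9) + 1| < eps whenever m > (9/8)/eps.
Take K = (9/8)/eps. If m > K then |(-8m)/(8m + 9) + 1| ≤ (9/8)/m < eps.

K = (9/8)/eps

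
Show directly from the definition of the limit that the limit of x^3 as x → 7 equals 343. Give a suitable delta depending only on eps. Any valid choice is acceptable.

Let eps > 0 be given. We seek delta > 0 with 0 < |x − 7| < delta ⇒ |x^3 − 343| < eps.
Factor: x^3 − 343 = (x − 7)(x^2 + 7x + 49), so |x^3 − 343| = |x − 7|·|x^2 + 7x + 49|.
Impose delta ≤ 1 so that |x| < 8; then |x^2 + 7x + 49| ≤ 169.
Hence |x^3 − 343| ≤ 169|x − 7|, which is < eps once |x − 7| < eps/169.
Take delta = min(1, eps/169). If 0 < |x − 7| < delta then both bounds hold and |x^3 − 343| ≤ 169|x − 7| < 169·(eps/169) = eps.

delta = min(1, eps/169)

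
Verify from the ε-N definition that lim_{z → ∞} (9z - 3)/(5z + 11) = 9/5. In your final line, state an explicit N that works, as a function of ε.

N = (114/25)/ε

Let ε > 0 be given. We seek N > 0 such that z > N implies |(9z - 3)/(5z + 11) − (9/5)| < ε.
(9z - 3)/(5z + 11) − (9/5) = (5(9z - 3) − 9(5z + 11)) / (5(5z + 11)) = -114/(5(5z + 11)).
For z > 0 we have 5z + 11 > 5z, so |(9z - 3)/(5z + 11) − (9/5)| = 114/(5(5z + 11)) < 114/(5·5z) = (114/25)/z.
Thus |(9z - 3)/(5z + 11) − (9/5)| < ε whenever z > (114/25)/ε.
Take N = (114/25)/ε. If z > N then |(9z - 3)/(5z + 11) − (9/5)| < (114/25)/z < ε.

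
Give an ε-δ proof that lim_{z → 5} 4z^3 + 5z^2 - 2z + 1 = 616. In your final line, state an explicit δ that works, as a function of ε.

δ = min(2, ε/494)

Let ε > 0 be given. We want δ > 0 such that 0 < |z − 5| < δ implies |(4z^3 + 5z^2 - 2z + 1) − 616| < ε.
(4z^3 + 5z^2 - 2z + 1) − 616 = 4z^3 + 5z^2 - 2z - 615 = (z − 5)(4z^2 + 25z + 123).
So |(4z^3 + 5z^2 - 2z + 1) − 616| = |z − 5|·|4z^2 + 25z + 123|.
Assume first that |z − 5| < 2, so |z| < 7. Then |4z^2 + 25z + 123| ≤ 4·7^2 + 25·7 + 123 = 494.
Hence |(4z^3 + 5z^2 - 2z + 1) − 616| ≤ 494|z − 5| < ε provided |z − 5| < ε/494.
Choosing δ = min(2, ε/494) ensures both conditions, hence |(4z^3 + 5z^2 - 2z + 1) − 616| < ε.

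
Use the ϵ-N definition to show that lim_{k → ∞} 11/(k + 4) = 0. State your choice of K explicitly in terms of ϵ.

K = 11/ϵ

Fix ϵ > 0. For k ≥ 1, |11/(k + 4) − 0| = 11/(k + 4) ≤ 11/k.
We need 11/k < ϵ, i.e. k > 11/ϵ.
Take K = 11/ϵ. If k > K then |11/(k + 4)| ≤ 11/k < ϵ.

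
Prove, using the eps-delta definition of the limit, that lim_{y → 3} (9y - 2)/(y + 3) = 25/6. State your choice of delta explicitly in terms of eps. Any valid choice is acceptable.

Let eps > 0. We want delta > 0 with 0 < |y − 3| < delta ⇒ |(9y - 2)/(y + 3) − (25/6)| < eps.
Combining over a common denominator, (9y - 2)/(y + 3) − (25/6) = [(9y - 2)·6 − 25·(y + 3)] / [6·(y + 3)] = 29(y − 3) / (6(y + 3)).
So |(9y - 2)/(y + 3) − (25/6)| = 29|y − 3| / (6·|y + 3|).
Require delta ≤ 3, so |y + 3| ≥ |6| − |y − 3| > 6 − 3 = 3.
Hence |(9y - 2)/(y + 3) − (25/6)| < 29|y − 3|/(6·3) = (29/18)|y − 3|, which is < eps once |y − 3| < (18/29)eps.
Take delta = min(3, (18/29)eps). Then 0 < |y − 3| < delta forces both bounds, so |(9y - 2)/(y + 3) − (25/6)| < eps.

delta = min(3, (18/29)eps)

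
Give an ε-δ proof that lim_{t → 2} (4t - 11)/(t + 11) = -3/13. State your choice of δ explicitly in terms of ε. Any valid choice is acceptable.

δ = min(13/2, (169/110)ε)

Let ε > 0. We want δ > 0 with 0 < |t − 2| < δ ⇒ |(4t - 11)/(t + 11) + 3/13| < ε.
Combining over a common denominator, (4t - 11)/(t + 11) + 3/13 = [(4t - 11)·13 − (-3)·(t + 11)] / [13·(t + 11)] = 55(t − 2) / (13(t + 11)).
So |(4t - 11)/(t + 11) + 3/13| = 55|t − 2| / (13·|t + 11|).
Require δ ≤ 13/2, so |t + 11| ≥ |13| − |t − 2| > 13 − 13/2 = 13/2.
Hence |(4t - 11)/(t + 11) + 3/13| < 55|t − 2|/(13·(13/2)) = (110/169)|t − 2|, which is < ε once |t − 2| < (169/110)ε.
Take δ = min(13/2, (169/110)ε). Then 0 < |t − 2| < δ forces both bounds, so |(4t - 11)/(t + 11) + 3/13| < ε.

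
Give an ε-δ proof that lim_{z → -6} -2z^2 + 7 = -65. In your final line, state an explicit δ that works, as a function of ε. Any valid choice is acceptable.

δ = min(2, ε/28)

Suppose ε > 0. We want δ > 0 such that 0 < |z + 6| < δ implies |(-2z^2 + 7) + 65| < ε.
(-2z^2 + 7) + 65 = -2z^2 + 72 = (z + 6)(-2z + 12).
So |(-2z^2 + 7) + 65| = |z + 6|·|-2z + 12|.
Require δ ≤ 2. Then |z + 6| < 2 gives |z| < 8, and by the triangle inequality |-2z + 12| ≤ 2·8 + 12 = 28.
Hence |(-2z^2 + 7) + 65| ≤ 28|z + 6| < ε provided |z + 6| < ε/28.
Take δ = min(2, ε/28). Then 0 < |z + 6| < δ gives both |z + 6| < 2 and |z + 6| < ε/28, so |(-2z^2 + 7) + 65| < ε.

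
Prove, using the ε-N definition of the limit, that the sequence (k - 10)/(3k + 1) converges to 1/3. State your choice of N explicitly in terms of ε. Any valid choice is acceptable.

N = (31/9)/ε

Suppose ε > 0. For k ≥ 1, |(k - 10)/(3k + 1) − (1/3)| = |-31|/(3(3k + 1)) = 31/(3(3k + 1)).
Since 3k + 1 ≥ 3k for k ≥ 1, this is ≤ 31/(3·3k) = (31/9)/k.
So |(k - 10)/(3k + 1) − (1/3)| < ε whenever k > (31/9)/ε.
Take N = (31/9)/ε. If k > N then |(k - 10)/(3k + 1) − (1/3)| ≤ (31/9)/k < ε.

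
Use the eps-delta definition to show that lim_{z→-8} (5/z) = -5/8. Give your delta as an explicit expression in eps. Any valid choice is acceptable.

delta = min(4, (32/5)eps)

Suppose eps > 0. We seek delta > 0 such that 0 < |z + 8| < delta implies |5/z + 5/8| < eps.
|5/z + 5/8| = 5·|-8 − z|/(8·|z|) = 5|z + 8|/(8|z|).
Require delta ≤ 4 so that |z| > 8 − 4 = 4, hence 8|z| > 32.
Then |5/z + 5/8| < 5|z + 8|/32, which is < eps when |z + 8| < (32/5)eps.
Take delta = min(4, (32/5)eps). Then 0 < |z + 8| < delta gives both |z + 8| < 4 and |z + 8| < (32/5)eps, so |5/z + 5/8| < eps.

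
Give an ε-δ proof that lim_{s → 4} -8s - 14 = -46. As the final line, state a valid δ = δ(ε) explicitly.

Fix ε > 0. We need δ > 0 so that 0 < |s − 4| < δ implies |(-8s - 14) + 46| < ε.
Since (-8s - 14) + 46 = -8(s − 4), we have |(-8s - 14) + 46| = 8|s − 4|.
Thus it suffices that |s − 4| < ε/8.
Take δ = ε/8. If 0 < |s − 4| < δ then |(-8s - 14) + 46| = 8|s − 4| < 8·(ε/8) = ε.

δ = ε/8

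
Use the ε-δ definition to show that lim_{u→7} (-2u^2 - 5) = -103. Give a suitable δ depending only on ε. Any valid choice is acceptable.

Suppose ε > 0. We want δ > 0 such that 0 < |u − 7| < δ implies |(-2u^2 - 5) + 103| < ε.
(-2u^2 - 5) + 103 = -2u^2 + 98 = (u − 7)(-2u - 14).
So |(-2u^2 - 5) + 103| = |u − 7|·|-2u - 14|.
Require δ ≤ 1. Then |u − 7| < 1 gives |u| < 8, and by the triangle inequality |-2u - 14| ≤ 2·8 + 14 = 30.
Hence |(-2u^2 - 5) + 103| ≤ 30|u − 7| < ε provided |u − 7| < ε/30.
Take δ = min(1, ε/30). Then 0 < |u − 7| < δ gives both |u − 7| < 1 and |u − 7| < ε/30, so |(-2u^2 - 5) + 103| < ε.

δ = min(1, ε/30)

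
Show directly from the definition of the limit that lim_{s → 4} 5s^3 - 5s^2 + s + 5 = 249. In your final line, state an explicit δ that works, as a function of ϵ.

Let ϵ > 0. We want δ > 0 such that 0 < |s − 4| < δ implies |(5s^3 - 5s^2 + s + 5) − 249| < ϵ.
(5s^3 - 5s^2 + s + 5) − 249 = 5s^3 - 5s^2 + s - 244 = (s − 4)(5s^2 + 15s + 61).
So |(5s^3 - 5s^2 + s + 5) − 249| = |s − 4|·|5s^2 + 15s + 61|.
Assume first that |s − 4| < 1, so |s| < 5. Then |5s^2 + 15s + 61| ≤ 5·5^2 + 15·5 + 61 = 261.
Hence |(5s^3 - 5s^2 + s + 5) − 249| ≤ 261|s − 4| < ϵ provided |s − 4| < ϵ/261.
Take δ = min(1, ϵ/261). Then 0 < |s − 4| < δ gives both |s − 4| < 1 and |s − 4| < ϵ/261, so |(5s^3 - 5s^2 + s + 5) − 249| < ϵ.

δ = min(1, ϵ/261)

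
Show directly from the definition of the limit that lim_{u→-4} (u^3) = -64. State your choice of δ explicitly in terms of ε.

δ = min(1, ε/61)

Suppose ε > 0. We seek δ > 0 with 0 < |u + 4| < δ ⇒ |u^3 + 64| < ε.
Factor: u^3 + 64 = (u + 4)(u^2 - 4u + 16), so |u^3 + 64| = |u + 4|·|u^2 - 4u + 16|.
Impose δ ≤ 1 so that |u| < 5; then |u^2 - 4u + 16| ≤ 61.
Hence |u^3 + 64| ≤ 61|u + 4|, which is < ε once |u + 4| < ε/61.
Take δ = min(1, ε/61). If 0 < |u + 4| < δ then both bounds hold and |u^3 + 64| ≤ 61|u + 4| < 61·(ε/61) = ε.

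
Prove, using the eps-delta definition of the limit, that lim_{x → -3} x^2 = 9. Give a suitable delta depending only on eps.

delta = min(1, eps/7)

Suppose eps > 0. We seek delta > 0 with 0 < |x + 3| < delta ⇒ |x^2 − 9| < eps.
Factor: x^2 − 9 = (x + 3)(x - 3), so |x^2 − 9| = |x + 3|·|x - 3|.
Restrict delta ≤ 1. Then |x + 3| < 1 gives |x| < 4, so by the triangle inequality |x - 3| ≤ 4 + 3 = 7.
Hence |x^2 − 9| ≤ 7|x + 3|, which is < eps once |x + 3| < eps/7.
Take delta = min(1, eps/7). If 0 < |x + 3| < delta then both bounds hold and |x^2 − 9| ≤ 7|x + 3| < 7·(eps/7) = eps.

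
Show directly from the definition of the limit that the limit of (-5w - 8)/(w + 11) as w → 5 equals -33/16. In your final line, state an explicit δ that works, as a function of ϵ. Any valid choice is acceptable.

δ = min(8, (128/47)ϵ)

Let ϵ > 0. We want δ > 0 with 0 < |w − 5| < δ ⇒ |(-5w - 8)/(w + 11) + 33/16| < ϵ.
Combining over a common denominator, (-5w - 8)/(w + 11) + 33/16 = [(-5w - 8)·16 − (-33)·(w + 11)] / [16·(w + 11)] = -47(w − 5) / (16(w + 11)).
So |(-5w - 8)/(w + 11) + 33/16| = 47|w − 5| / (16·|w + 11|).
Require δ ≤ 8, so |w + 11| ≥ |16| − |w − 5| > 16 − 8 = 8.
Hence |(-5w - 8)/(w + 11) + 33/16| < 47|w − 5|/(16·8) = (47/128)|w − 5|, which is < ϵ once |w − 5| < (128/47)ϵ.
Take δ = min(8, (128/47)ϵ). Then 0 < |w − 5| < δ forces both bounds, so |(-5w - 8)/(w + 11) + 33/16| < ϵ.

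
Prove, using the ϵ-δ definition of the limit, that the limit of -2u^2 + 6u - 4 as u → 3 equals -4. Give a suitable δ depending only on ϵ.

δ = min(2, ϵ/10)

Suppose ϵ > 0. We want δ > 0 such that 0 < |u − 3| < δ implies |(-2u^2 + 6u - 4) + 4| < ϵ.
(-2u^2 + 6u - 4) + 4 = -2u^2 + 6u = (u − 3)(-2u).
So |(-2u^2 + 6u - 4) + 4| = |u − 3|·|-2u|.
Assume first that |u − 3| < 2, so |u| < 5. Then |-2u| ≤ 2·5 = 10.
Hence |(-2u^2 + 6u - 4) + 4| ≤ 10|u − 3| < ϵ provided |u − 3| < ϵ/10.
Choosing δ = min(2, ϵ/10) ensures both conditions, hence |(-2u^2 + 6u - 4) + 4| < ϵ.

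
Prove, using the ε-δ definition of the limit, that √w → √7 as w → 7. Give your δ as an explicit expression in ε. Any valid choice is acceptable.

δ = min(7, √7·ε)

Fix ε > 0. We want δ > 0 such that 0 < |w − 7| < δ implies |√w − √7| < ε.
Rationalise: √w − √7 = (w − 7)/(√w + √7), so |√w − √7| = |w − 7|/(√w + √7).
Restrict δ ≤ 7 so that |w − 7| < 7 forces w > 0, and then √w + √7 > √7.
Hence |√w − √7| < |w − 7|/√7, which is < ε once |w − 7| < √7·ε.
Take δ = min(7, √7·ε). If 0 < |w − 7| < δ then w > 0 and |√w − √7| < |w − 7|/√7 < ε.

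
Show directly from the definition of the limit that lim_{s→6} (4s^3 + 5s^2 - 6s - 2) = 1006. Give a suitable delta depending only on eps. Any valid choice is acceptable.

Fix eps > 0. We want delta > 0 such that 0 < |s − 6| < delta implies |(4s^3 + 5s^2 - 6s - 2) − 1006| < eps.
(4s^3 + 5s^2 - 6s - 2) − 1006 = 4s^3 + 5s^2 - 6s - 1008 = (s − 6)(4s^2 + 29s + 168).
So |(4s^3 + 5s^2 - 6s - 2) − 1006| = |s − 6|·|4s^2 + 29s + 168|.
Assume first that |s − 6| < 1, so |s| < 7. Then |4s^2 + 29s + 168| ≤ 4·7^2 + 29·7 + 168 = 567.
Hence |(4s^3 + 5s^2 - 6s - 2) − 1006| ≤ 567|s − 6| < eps provided |s − 6| < eps/567.
Choosing delta = min(1, eps/567) ensures both conditions, hence |(4s^3 + 5s^2 - 6s - 2) − 1006| < eps.

delta = min(1, eps/567)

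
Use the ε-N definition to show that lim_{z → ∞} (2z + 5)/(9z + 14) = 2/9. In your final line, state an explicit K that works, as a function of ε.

Suppose ε > 0. We seek K > 0 such that z > K implies |(2z + 5)/(9z + 14) − (2/9)| < ε.
(2z + 5)/(9z + 14) − (2/9) = (9(2z + 5) − 2(9z + 14)) / (9(9z + 14)) = 17/(9(9z + 14)).
For z > 0 we have 9z + 14 > 9z, so |(2z + 5)/(9z + 14) − (2/9)| = 17/(9(9z + 14)) < 17/(9·9z) = (17/81)/z.
Thus |(2z + 5)/(9z + 14) − (2/9)| < ε whenever z > (17/81)/ε.
Take K = (17/81)/ε. If z > K then |(2z + 5)/(9z + 14) − (2/9)| < (17/81)/z < ε.

K = (17/81)/ε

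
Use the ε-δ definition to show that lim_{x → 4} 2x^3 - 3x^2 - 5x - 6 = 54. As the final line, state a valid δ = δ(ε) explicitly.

Let ε > 0 be given. We want δ > 0 such that 0 < |x − 4| < δ implies |(2x^3 - 3x^2 - 5x - 6) − 54| < ε.
(2x^3 - 3x^2 - 5x - 6) − 54 = 2x^3 - 3x^2 - 5x - 60 = (x − 4)(2x^2 + 5x + 15).
So |(2x^3 - 3x^2 - 5x - 6) − 54| = |x − 4|·|2x^2 + 5x + 15|.
Assume first that |x − 4| < 1, so |x| < 5. Then |2x^2 + 5x + 15| ≤ 2·5^2 + 5·5 + 15 = 90.
Hence |(2x^3 - 3x^2 - 5x - 6) − 54| ≤ 90|x − 4| < ε provided |x − 4| < ε/90.
Take δ = min(1, ε/90). Then 0 < |x − 4| < δ gives both |x − 4| < 1 and |x − 4| < ε/90, so |(2x^3 - 3x^2 - 5x - 6) − 54| < ε.

δ = min(1, ε/90)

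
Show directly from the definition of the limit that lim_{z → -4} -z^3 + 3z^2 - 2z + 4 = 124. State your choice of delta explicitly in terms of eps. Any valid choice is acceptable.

Fix eps > 0. We want delta > 0 such that 0 < |z + 4| < delta implies |(-z^3 + 3z^2 - 2z + 4) − 124| < eps.
(-z^3 + 3z^2 - 2z + 4) − 124 = -z^3 + 3z^2 - 2z - 120 = (z + 4)(-z^2 + 7z - 30).
So |(-z^3 + 3z^2 - 2z + 4) − 124| = |z + 4|·|-z^2 + 7z - 30|.
Require delta ≤ 2. Then |z + 4| < 2 gives |z| < 6, and by the triangle inequality |-z^2 + 7z - 30| ≤ 6^2 + 7·6 + 30 = 108.
Hence |(-z^3 + 3z^2 - 2z + 4) − 124| ≤ 108|z + 4| < eps provided |z + 4| < eps/108.
Choosing delta = min(2, eps/108) ensures both conditions, hence |(-z^3 + 3z^2 - 2z + 4) − 124| < eps.

delta = min(2, eps/108)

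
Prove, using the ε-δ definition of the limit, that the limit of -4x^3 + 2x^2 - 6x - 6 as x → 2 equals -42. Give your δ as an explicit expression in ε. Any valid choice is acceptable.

Suppose ε > 0. We want δ > 0 such that 0 < |x − 2| < δ implies |(-4x^3 + 2x^2 - 6x - 6) + 42| < ε.
(-4x^3 + 2x^2 - 6x - 6) + 42 = -4x^3 + 2x^2 - 6x + 36 = (x − 2)(-4x^2 - 6x - 18).
So |(-4x^3 + 2x^2 - 6x - 6) + 42| = |x − 2|·|-4x^2 - 6x - 18|.
Require δ ≤ 2. Then |x − 2| < 2 gives |x| < 4, and by the triangle inequality |-4x^2 - 6x - 18| ≤ 4·4^2 + 6·4 + 18 = 106.
Hence |(-4x^3 + 2x^2 - 6x - 6) + 42| ≤ 106|x − 2| < ε provided |x − 2| < ε/106.
Choosing δ = min(2, ε/106) ensures both conditions, hence |(-4x^3 + 2x^2 - 6x - 6) + 42| < ε.

δ = min(2, ε/106)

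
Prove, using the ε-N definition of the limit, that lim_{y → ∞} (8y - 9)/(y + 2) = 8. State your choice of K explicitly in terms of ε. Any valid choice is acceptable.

K = 25/ε

Suppose ε > 0. We seek K > 0 such that y > K implies |(8y - 9)/(y + 2) − 8| < ε.
(8y - 9)/(y + 2) − 8 = ((8y - 9) − 8(y + 2)) / ((y + 2)) = -25/((y + 2)).
For y > 0 we have y + 2 > y, so |(8y - 9)/(y + 2) − 8| = 25/((y + 2)) < 25/(y) = 25/y.
Thus |(8y - 9)/(y + 2) − 8| < ε whenever y > 25/ε.
Take K = 25/ε. If y > K then |(8y - 9)/(y + 2) − 8| < 25/y < ε.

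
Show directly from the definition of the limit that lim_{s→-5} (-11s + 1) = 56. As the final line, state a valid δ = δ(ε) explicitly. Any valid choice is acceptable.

Suppose ε > 0. We need δ > 0 so that 0 < |s + 5| < δ implies |(-11s + 1) − 56| < ε.
|(-11s + 1) − 56| = |-11s - 55| = 11|s + 5|.
So 11|s + 5| < ε exactly when |s + 5| < ε/11.
Choosing δ = ε/11 gives |(-11s + 1) − 56| = 11|s + 5| < ε whenever |s + 5| < δ.

δ = ε/11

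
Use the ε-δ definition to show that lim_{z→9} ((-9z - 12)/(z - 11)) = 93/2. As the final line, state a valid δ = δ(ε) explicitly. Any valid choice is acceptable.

δ = min(1, (2/111)ε)

Suppose ε > 0. We want δ > 0 with 0 < |z − 9| < δ ⇒ |(-9z - 12)/(z - 11) − (93/2)| < ε.
Combining over a common denominator, (-9z - 12)/(z - 11) − (93/2) = [(-9z - 12)·(-2) − (-93)·(z - 11)] / [(-2)·(z - 11)] = 111(z − 9) / ((-2)(z - 11)).
So |(-9z - 12)/(z - 11) − (93/2)| = 111|z − 9| / (2·|z − 11|).
Restrict δ ≤ 1. Then |z − 9| < 1 gives |z − 11| = |(z − 9) + (-2)| ≥ 2 − 1 = 1.
Hence |(-9z - 12)/(z - 11) − (93/2)| < 111|z − 9|/(2·1) = (111/2)|z − 9|, which is < ε once |z − 9| < (2/111)ε.
Take δ = min(1, (2/111)ε). Then 0 < |z − 9| < δ forces both bounds, so |(-9z - 12)/(z - 11) − (93/2)| < ε.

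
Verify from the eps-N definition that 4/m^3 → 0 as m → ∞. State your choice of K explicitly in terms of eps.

K = (4/eps)^{1/3}

Let eps > 0 be given. For m ≥ 1, |4/m^3 − 0| = 4/m^3.
4/m^3 < eps ⇔ m^3 > 4/eps ⇔ m > (4/eps)^{1/3}.
Take K = (4/eps)^{1/3}. Then m > K implies 4/m^3 < eps.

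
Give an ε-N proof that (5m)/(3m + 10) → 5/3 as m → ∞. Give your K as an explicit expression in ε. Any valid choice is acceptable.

K = (50/9)/ε

Let ε > 0. For m ≥ 1, |(5m)/(3m + 10) − (5/3)| = |-50|/(3(3m + 10)) = 50/(3(3m + 10)).
Since 3m + 10 ≥ 3m for m ≥ 1, this is ≤ 50/(3·3m) = (50/9)/m.
So |(5m)/(3m + 10) − (5/3)| < ε whenever m > (50/9)/ε.
Take K = (50/9)/ε. If m > K then |(5m)/(3m + 10) − (5/3)| ≤ (50/9)/m < ε.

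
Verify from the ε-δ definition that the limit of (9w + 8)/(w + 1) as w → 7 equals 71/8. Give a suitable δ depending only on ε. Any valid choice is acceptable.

δ = min(4, 32ε)

Fix ε > 0. We want δ > 0 with 0 < |w − 7| < δ ⇒ |(9w + 8)/(w + 1) − (71/8)| < ε.
Combining over a common denominator, (9w + 8)/(w + 1) − (71/8) = [(9w + 8)·8 − 71·(w + 1)] / [8·(w + 1)] = 1(w − 7) / (8(w + 1)).
So |(9w + 8)/(w + 1) − (71/8)| = |w − 7| / (8·|w + 1|).
Restrict δ ≤ 4. Then |w − 7| < 4 gives |w + 1| = |(w − 7) + 8| ≥ 8 − 4 = 4.
Hence |(9w + 8)/(w + 1) − (71/8)| < |w − 7|/(8·4) = (1/32)|w − 7|, which is < ε once |w − 7| < 32ε.
Take δ = min(4, 32ε). Then 0 < |w − 7| < δ forces both bounds, so |(9w + 8)/(w + 1) − (71/8)| < ε.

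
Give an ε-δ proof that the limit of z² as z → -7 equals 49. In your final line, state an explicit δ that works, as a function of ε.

δ = min(1, ε/15)

Suppose ε > 0. We seek δ > 0 with 0 < |z + 7| < δ ⇒ |z² − 49| < ε.
Factor: z² − 49 = (z + 7)(z - 7), so |z² − 49| = |z + 7|·|z - 7|.
Restrict δ ≤ 1. Then |z + 7| < 1 gives |z| < 8, so by the triangle inequality |z - 7| ≤ 8 + 7 = 15.
Hence |z² − 49| ≤ 15|z + 7|, which is < ε once |z + 7| < ε/15.
Take δ = min(1, ε/15). If 0 < |z + 7| < δ then both bounds hold and |z² − 49| ≤ 15|z + 7| < 15·(ε/15) = ε.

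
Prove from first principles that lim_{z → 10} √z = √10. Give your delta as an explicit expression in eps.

Fix eps > 0. We want delta > 0 such that 0 < |z − 10| < delta implies |√z − √10| < eps.
Rationalise: √z − √10 = (z − 10)/(√z + √10), so |√z − √10| = |z − 10|/(√z + √10).
Restrict delta ≤ 10 so that |z − 10| < 10 forces z > 0, and then √z + √10 > √10.
Hence |√z − √10| < |z − 10|/√10, which is < eps once |z − 10| < √10·eps.
Take delta = min(10, √10·eps). If 0 < |z − 10| < delta then z > 0 and |√z − √10| < |z − 10|/√10 < eps.

delta = min(10, √10·eps)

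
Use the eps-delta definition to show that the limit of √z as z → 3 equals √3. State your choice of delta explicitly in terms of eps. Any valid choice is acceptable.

delta = min(3, √3·eps)

Let eps > 0. We want delta > 0 such that 0 < |z − 3| < delta implies |√z − √3| < eps.
Multiplying by the conjugate, |√z − √3| = |z − 3|/(√z + √3).
Restrict delta ≤ 3 so that |z − 3| < 3 forces z > 0, and then √z + √3 > √3.
Hence |√z − √3| < |z − 3|/√3, which is < eps once |z − 3| < √3·eps.
Take delta = min(3, √3·eps). If 0 < |z − 3| < delta then z > 0 and |√z − √3| < |z − 3|/√3 < eps.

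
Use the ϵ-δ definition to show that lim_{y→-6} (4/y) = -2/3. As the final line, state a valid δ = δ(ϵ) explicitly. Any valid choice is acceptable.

δ = min(3, (9/2)ϵ)

Let ϵ > 0. We seek δ > 0 such that 0 < |y + 6| < δ implies |4/y + 2/3| < ϵ.
|4/y + 2/3| = 4·|-6 − y|/(6·|y|) = 4|y + 6|/(6|y|).
Restrict δ ≤ 3. Then |y + 6| < 3 gives |y| > 3, so 6|y| > 18.
Then |4/y + 2/3| < 4|y + 6|/18, which is < ϵ when |y + 6| < (9/2)ϵ.
Take δ = min(3, (9/2)ϵ). Then 0 < |y + 6| < δ gives both |y + 6| < 3 and |y + 6| < (9/2)ϵ, so |4/y + 2/3| < ϵ.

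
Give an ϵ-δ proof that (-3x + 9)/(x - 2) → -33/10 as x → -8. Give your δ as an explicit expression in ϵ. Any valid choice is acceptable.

Suppose ϵ > 0. We want δ > 0 with 0 < |x + 8| < δ ⇒ |(-3x + 9)/(x - 2) + 33/10| < ϵ.
Combining over a common denominator, (-3x + 9)/(x - 2) + 33/10 = [(-3x + 9)·(-10) − 33·(x - 2)] / [(-10)·(x - 2)] = -3(x + 8) / ((-10)(x - 2)).
So |(-3x + 9)/(x - 2) + 33/10| = 3|x + 8| / (10·|x − 2|).
Require δ ≤ 5, so |x − 2| ≥ |-10| − |x + 8| > 10 − 5 = 5.
Hence |(-3x + 9)/(x - 2) + 33/10| < 3|x + 8|/(10·5) = (3/50)|x + 8|, which is < ϵ once |x + 8| < (50/3)ϵ.
Take δ = min(5, (50/3)ϵ). Then 0 < |x + 8| < δ forces both bounds, so |(-3x + 9)/(x - 2) + 33/10| < ϵ.

δ = min(5, (50/3)ϵ)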